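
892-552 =340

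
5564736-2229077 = 3335659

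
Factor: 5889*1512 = 2^3*3^4 * 7^1*13^1  *  151^1 = 8904168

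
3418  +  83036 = 86454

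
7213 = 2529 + 4684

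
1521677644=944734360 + 576943284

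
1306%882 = 424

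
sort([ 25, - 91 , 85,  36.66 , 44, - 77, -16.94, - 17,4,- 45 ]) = [ - 91, - 77, - 45,-17, - 16.94,  4, 25 , 36.66,44, 85 ] 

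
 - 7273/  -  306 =7273/306 = 23.77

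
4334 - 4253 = 81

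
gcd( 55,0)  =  55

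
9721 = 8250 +1471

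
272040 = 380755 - 108715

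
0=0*7612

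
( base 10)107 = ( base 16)6b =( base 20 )57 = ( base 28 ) 3N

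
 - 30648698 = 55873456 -86522154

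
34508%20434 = 14074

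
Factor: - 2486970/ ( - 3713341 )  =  2^1*3^3 * 5^1*19^( - 1)*61^1*67^( - 1 ) * 151^1*2917^(-1)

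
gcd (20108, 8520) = 4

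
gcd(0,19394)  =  19394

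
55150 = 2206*25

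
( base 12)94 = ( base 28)40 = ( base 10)112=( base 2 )1110000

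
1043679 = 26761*39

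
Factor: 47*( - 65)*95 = -5^2*13^1*19^1*47^1 = -290225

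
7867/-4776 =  - 2 + 1685/4776 = - 1.65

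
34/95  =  34/95 = 0.36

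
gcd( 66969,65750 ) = 1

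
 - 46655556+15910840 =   -  30744716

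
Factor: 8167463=17^1 * 43^1*11173^1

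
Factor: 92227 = 92227^1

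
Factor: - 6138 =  - 2^1*3^2*11^1*31^1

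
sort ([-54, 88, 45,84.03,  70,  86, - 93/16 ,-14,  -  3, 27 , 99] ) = [ - 54,  -  14 ,- 93/16,-3,27,45,70,84.03, 86, 88, 99]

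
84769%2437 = 1911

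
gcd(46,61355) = 1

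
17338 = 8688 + 8650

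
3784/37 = 102 + 10/37 = 102.27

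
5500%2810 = 2690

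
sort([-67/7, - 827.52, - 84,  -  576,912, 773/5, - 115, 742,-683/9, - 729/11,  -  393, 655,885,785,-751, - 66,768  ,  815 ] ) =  [ - 827.52, - 751,-576,- 393, - 115, - 84,-683/9,-729/11, - 66, -67/7, 773/5,655,742,768, 785,815,885,912 ] 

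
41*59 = 2419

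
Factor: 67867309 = 1201^1*56509^1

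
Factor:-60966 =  - 2^1*3^3 * 1129^1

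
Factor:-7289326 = - 2^1*11^1*331333^1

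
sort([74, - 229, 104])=[ - 229,74,104]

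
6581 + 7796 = 14377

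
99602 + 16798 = 116400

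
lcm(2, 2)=2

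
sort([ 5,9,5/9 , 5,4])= [ 5/9,4, 5,5, 9]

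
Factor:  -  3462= - 2^1 * 3^1*577^1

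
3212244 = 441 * 7284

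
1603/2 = 1603/2 = 801.50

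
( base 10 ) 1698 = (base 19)4d7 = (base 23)34J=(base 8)3242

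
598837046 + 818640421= 1417477467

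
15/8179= 15/8179 = 0.00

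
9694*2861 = 27734534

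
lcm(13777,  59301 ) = 1363923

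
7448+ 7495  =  14943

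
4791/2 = 2395  +  1/2 = 2395.50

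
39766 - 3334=36432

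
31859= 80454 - 48595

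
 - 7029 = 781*( - 9) 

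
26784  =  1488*18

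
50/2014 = 25/1007 = 0.02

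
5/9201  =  5/9201 =0.00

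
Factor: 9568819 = 13^1*736063^1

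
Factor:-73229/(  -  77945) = 5^(  -  1 )*7^( - 1 )*13^1*17^( - 1) * 43^1 = 559/595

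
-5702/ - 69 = 5702/69=82.64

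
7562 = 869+6693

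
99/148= 99/148 = 0.67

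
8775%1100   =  1075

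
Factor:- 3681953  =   - 11^1*19^1 * 79^1*223^1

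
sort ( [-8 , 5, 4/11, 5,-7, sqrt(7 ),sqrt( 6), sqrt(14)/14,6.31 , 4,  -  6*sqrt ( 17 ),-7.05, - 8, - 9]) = [ - 6*sqrt( 17 ), - 9,-8,-8, - 7.05,  -  7,  sqrt( 14) /14, 4/11,sqrt ( 6 ),  sqrt( 7 ), 4,5, 5 , 6.31 ]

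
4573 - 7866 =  - 3293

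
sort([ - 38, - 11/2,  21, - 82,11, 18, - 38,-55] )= [ - 82, - 55,-38, - 38, - 11/2,11, 18, 21]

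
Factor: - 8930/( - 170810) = 29^( - 1)*31^(-1 )*47^1 = 47/899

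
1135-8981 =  -7846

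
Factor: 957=3^1*11^1 * 29^1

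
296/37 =8= 8.00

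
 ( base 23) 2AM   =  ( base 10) 1310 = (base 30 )1dk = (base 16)51e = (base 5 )20220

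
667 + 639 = 1306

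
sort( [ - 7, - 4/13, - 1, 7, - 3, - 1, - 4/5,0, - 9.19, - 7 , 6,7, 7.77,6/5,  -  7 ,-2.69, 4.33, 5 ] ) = [ - 9.19 , - 7, - 7, - 7, - 3 , - 2.69, - 1, - 1 , - 4/5, - 4/13,0, 6/5,4.33,5, 6, 7, 7,7.77 ] 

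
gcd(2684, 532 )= 4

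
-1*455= - 455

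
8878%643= 519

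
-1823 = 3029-4852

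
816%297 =222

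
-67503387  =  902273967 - 969777354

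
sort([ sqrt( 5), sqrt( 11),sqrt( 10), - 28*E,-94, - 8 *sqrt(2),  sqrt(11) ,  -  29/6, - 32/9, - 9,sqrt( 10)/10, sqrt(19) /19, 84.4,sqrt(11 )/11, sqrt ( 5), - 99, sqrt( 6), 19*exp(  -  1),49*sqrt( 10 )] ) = [-99,- 94,  -  28*E, - 8*sqrt (2), - 9, - 29/6,-32/9,sqrt( 19 )/19 , sqrt(11 )/11, sqrt ( 10)/10, sqrt(5),sqrt(5),sqrt( 6),sqrt(10), sqrt(11 ),  sqrt( 11), 19*exp(-1), 84.4,49*sqrt ( 10 )]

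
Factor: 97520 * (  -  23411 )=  - 2283040720 = - 2^4*5^1*23^1* 41^1*53^1 * 571^1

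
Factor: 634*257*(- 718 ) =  - 116989484 = -  2^2*257^1*317^1*359^1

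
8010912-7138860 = 872052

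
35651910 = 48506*735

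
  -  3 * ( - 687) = 2061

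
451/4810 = 451/4810 = 0.09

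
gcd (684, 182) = 2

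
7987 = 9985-1998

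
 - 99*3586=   -  355014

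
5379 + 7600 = 12979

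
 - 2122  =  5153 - 7275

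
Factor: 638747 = 271^1*2357^1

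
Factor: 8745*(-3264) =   -  28543680   =  -2^6*3^2*5^1*  11^1 * 17^1  *53^1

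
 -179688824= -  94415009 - 85273815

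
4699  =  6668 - 1969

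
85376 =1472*58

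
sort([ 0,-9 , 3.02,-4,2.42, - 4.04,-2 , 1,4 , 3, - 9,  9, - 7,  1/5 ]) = [ - 9,  -  9, - 7,  -  4.04, - 4, - 2,0,1/5, 1 , 2.42,3,3.02,4,9 ] 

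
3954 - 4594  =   - 640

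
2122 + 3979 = 6101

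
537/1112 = 537/1112= 0.48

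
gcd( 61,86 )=1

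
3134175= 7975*393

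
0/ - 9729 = 0/1 = -  0.00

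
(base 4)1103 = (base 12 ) 6b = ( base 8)123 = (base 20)43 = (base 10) 83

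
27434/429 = 63+37/39 = 63.95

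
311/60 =5 + 11/60 = 5.18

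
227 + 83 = 310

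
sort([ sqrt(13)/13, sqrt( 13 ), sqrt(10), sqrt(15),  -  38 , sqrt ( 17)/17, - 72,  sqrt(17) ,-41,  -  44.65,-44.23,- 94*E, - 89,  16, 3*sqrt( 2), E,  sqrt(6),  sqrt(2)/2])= [ - 94*E,-89,-72, - 44.65,  -  44.23,  -  41, -38, sqrt( 17)/17,  sqrt(13) /13, sqrt(2)/2 , sqrt( 6),  E, sqrt(10),sqrt (13),sqrt (15),sqrt( 17 ),  3*sqrt (2), 16]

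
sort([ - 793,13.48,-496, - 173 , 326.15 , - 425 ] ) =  [-793 ,-496, - 425,  -  173, 13.48, 326.15]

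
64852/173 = 374 + 150/173 =374.87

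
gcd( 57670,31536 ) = 146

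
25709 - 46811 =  - 21102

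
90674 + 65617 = 156291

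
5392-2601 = 2791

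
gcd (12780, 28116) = 2556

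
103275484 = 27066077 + 76209407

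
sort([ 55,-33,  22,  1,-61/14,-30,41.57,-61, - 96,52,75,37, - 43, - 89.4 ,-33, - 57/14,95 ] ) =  [ - 96,-89.4, - 61, - 43,- 33, - 33, - 30, - 61/14, - 57/14 , 1, 22  ,  37,  41.57,52, 55 , 75, 95 ]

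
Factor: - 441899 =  - 23^1*19213^1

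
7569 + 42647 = 50216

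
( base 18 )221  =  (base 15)30A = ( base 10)685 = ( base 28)od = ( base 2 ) 1010101101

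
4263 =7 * 609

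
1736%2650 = 1736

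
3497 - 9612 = - 6115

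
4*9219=36876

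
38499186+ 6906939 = 45406125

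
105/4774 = 15/682 =0.02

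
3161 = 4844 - 1683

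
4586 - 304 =4282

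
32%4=0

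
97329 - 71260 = 26069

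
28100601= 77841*361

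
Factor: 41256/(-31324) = -54/41=-2^1* 3^3*41^( - 1)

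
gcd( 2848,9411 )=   1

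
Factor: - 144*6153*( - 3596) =3186171072 = 2^6*3^3*7^1* 29^1*31^1*293^1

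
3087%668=415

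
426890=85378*5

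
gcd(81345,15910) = 5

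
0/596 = 0 = 0.00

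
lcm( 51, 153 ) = 153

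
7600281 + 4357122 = 11957403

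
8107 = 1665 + 6442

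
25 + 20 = 45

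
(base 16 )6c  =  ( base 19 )5d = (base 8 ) 154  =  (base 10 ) 108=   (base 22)4K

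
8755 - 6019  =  2736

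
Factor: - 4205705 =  - 5^1 * 7^1 * 120163^1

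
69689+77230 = 146919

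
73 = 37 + 36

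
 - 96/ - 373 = 96/373 = 0.26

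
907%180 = 7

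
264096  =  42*6288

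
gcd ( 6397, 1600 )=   1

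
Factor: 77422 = 2^1*38711^1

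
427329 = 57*7497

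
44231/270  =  44231/270=163.82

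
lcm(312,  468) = 936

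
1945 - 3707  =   - 1762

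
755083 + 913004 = 1668087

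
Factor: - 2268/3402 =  - 2^1*3^( - 1) = - 2/3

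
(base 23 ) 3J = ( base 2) 1011000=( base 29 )31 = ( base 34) 2K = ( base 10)88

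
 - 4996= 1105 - 6101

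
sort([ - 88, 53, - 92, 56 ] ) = [ - 92, - 88,  53,56]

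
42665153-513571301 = -470906148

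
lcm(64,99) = 6336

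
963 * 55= 52965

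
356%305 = 51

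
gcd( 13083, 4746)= 21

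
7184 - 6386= 798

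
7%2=1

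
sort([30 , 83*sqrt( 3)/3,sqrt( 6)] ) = [sqrt( 6),30,83*sqrt( 3)/3]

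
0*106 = 0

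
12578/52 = 6289/26 = 241.88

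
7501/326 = 7501/326 = 23.01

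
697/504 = 697/504 = 1.38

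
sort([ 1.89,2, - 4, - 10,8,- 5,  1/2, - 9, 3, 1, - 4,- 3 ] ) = [-10, - 9, - 5, - 4, - 4, - 3,1/2, 1,  1.89,2, 3 , 8]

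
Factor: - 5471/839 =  - 839^(  -  1)*5471^1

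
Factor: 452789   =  19^1*23831^1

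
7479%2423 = 210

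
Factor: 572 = 2^2*11^1*13^1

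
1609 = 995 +614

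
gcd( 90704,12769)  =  1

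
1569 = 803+766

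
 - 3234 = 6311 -9545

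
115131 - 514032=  - 398901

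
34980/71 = 492 + 48/71=492.68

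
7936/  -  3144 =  - 992/393  =  -2.52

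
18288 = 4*4572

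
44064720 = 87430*504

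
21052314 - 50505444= - 29453130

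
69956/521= 69956/521 =134.27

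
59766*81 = 4841046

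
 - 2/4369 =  - 2/4369 = -0.00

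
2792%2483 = 309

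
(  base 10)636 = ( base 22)16K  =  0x27c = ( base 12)450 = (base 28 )mk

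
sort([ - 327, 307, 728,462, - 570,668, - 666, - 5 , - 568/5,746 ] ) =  [ - 666, - 570, - 327, - 568/5, - 5,307, 462,668, 728, 746 ] 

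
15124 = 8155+6969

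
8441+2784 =11225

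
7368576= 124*59424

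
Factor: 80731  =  7^1 * 19^1*607^1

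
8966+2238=11204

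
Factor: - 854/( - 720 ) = 427/360 = 2^( - 3)*3^ ( - 2 )* 5^( - 1 ) * 7^1*61^1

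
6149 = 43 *143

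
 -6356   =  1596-7952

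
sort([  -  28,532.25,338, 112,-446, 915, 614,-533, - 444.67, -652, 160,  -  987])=[ - 987,-652, - 533, - 446, - 444.67,  -  28,112,160 , 338, 532.25,614, 915] 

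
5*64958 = 324790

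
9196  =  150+9046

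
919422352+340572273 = 1259994625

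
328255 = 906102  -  577847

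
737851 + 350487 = 1088338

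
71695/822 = 71695/822 = 87.22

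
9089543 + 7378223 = 16467766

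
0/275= 0 = 0.00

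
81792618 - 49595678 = 32196940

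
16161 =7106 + 9055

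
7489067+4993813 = 12482880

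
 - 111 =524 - 635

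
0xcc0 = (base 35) 2n9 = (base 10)3264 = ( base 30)3IO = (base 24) 5G0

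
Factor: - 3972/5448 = -2^( - 1)* 227^(  -  1 )*331^1 =- 331/454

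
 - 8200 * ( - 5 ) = 41000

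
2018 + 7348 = 9366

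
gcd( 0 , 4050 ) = 4050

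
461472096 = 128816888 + 332655208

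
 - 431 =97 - 528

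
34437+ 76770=111207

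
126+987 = 1113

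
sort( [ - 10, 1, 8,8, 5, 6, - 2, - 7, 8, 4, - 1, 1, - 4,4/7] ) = [ - 10,  -  7, - 4, - 2, - 1,4/7 , 1, 1,  4, 5, 6,8,  8,8 ] 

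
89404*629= 56235116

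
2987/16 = 186 + 11/16 = 186.69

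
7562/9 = 840  +  2/9  =  840.22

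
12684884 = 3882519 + 8802365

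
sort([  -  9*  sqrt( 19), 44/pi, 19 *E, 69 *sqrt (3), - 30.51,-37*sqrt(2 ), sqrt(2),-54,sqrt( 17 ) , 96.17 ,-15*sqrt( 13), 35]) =[ - 15*sqrt( 13), - 54, - 37 * sqrt (2 ), - 9*sqrt( 19), -30.51,  sqrt( 2), sqrt ( 17), 44/pi,  35,19*E,96.17,  69*sqrt( 3 ) ] 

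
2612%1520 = 1092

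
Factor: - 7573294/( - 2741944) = 2^( - 2)*233^( - 1)*1471^(-1 )*3786647^1 = 3786647/1370972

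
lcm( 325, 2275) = 2275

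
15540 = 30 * 518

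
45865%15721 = 14423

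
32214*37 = 1191918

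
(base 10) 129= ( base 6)333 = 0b10000001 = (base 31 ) 45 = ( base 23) 5e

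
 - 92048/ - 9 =10227 +5/9 = 10227.56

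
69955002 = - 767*( - 91206 )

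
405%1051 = 405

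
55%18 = 1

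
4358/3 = 4358/3=1452.67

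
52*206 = 10712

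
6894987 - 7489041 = -594054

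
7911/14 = 565 + 1/14 = 565.07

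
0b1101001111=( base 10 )847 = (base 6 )3531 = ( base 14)447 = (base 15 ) 3b7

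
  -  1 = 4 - 5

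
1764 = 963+801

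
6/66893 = 6/66893 =0.00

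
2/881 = 2/881 = 0.00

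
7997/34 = 7997/34 = 235.21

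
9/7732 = 9/7732 = 0.00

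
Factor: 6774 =2^1*3^1*1129^1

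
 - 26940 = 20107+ - 47047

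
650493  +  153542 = 804035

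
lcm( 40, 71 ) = 2840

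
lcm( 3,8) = 24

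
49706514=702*70807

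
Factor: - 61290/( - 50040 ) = 2^( -2)*3^1*139^( - 1)*227^1 = 681/556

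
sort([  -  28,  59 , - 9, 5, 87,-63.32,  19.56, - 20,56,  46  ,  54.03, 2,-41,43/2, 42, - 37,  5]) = [ - 63.32, -41, - 37, - 28,  -  20, - 9,2, 5,5 , 19.56, 43/2, 42, 46 , 54.03,56, 59,87 ]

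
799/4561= 799/4561 = 0.18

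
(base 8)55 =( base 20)25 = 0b101101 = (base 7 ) 63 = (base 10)45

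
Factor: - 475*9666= -4591350 = -2^1*3^3* 5^2* 19^1*179^1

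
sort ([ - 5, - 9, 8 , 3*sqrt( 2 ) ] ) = [ - 9,-5 , 3*sqrt(2 ),  8]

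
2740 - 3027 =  - 287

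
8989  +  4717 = 13706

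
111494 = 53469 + 58025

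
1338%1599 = 1338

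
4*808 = 3232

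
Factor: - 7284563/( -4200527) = 11^3* 13^1 * 421^1*4200527^( - 1) 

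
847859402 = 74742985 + 773116417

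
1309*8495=11119955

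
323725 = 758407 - 434682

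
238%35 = 28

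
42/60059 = 42/60059 = 0.00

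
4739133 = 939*5047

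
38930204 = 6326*6154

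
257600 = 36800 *7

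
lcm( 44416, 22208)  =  44416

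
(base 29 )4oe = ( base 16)fea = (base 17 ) e1b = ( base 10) 4074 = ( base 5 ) 112244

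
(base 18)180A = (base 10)8434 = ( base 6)103014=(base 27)bfa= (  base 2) 10000011110010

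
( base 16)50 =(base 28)2O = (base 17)4C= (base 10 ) 80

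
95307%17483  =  7892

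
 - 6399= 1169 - 7568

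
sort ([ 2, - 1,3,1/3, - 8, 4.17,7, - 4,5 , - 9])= [ - 9, - 8,-4, - 1,1/3, 2,3,4.17 , 5,7]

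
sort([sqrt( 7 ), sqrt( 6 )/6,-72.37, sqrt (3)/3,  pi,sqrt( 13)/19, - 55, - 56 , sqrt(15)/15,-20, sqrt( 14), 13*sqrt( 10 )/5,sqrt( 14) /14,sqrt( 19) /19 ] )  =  [ - 72.37,-56, - 55,-20, sqrt( 13 )/19, sqrt( 19)/19,sqrt( 15)/15 , sqrt( 14) /14,sqrt (6)/6,  sqrt(3) /3, sqrt( 7 ), pi, sqrt(14),  13*sqrt( 10 ) /5 ] 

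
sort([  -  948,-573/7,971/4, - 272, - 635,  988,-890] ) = [ - 948,-890, - 635, - 272, - 573/7, 971/4, 988 ]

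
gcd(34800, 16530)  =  870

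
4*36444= 145776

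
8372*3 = 25116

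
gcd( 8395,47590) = 5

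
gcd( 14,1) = 1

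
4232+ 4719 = 8951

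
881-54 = 827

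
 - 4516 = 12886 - 17402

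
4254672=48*88639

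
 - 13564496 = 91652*( - 148 )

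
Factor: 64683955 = 5^1 * 7^1 * 37^1 *199^1*251^1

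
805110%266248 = 6366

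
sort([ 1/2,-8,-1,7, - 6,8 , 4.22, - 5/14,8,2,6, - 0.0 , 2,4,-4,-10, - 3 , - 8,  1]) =[ -10,-8,-8,-6,-4, - 3, - 1,-5/14, - 0.0,1/2,1, 2,2,  4,4.22,6, 7, 8 , 8 ]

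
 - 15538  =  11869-27407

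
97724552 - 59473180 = 38251372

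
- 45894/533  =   - 87 + 477/533= - 86.11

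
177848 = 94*1892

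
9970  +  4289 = 14259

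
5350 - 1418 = 3932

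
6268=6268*1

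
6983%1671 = 299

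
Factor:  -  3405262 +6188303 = 2783041^1 = 2783041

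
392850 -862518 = -469668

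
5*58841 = 294205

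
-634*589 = - 373426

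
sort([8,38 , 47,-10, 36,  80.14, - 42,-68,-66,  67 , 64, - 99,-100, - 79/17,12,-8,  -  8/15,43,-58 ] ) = [-100,-99, - 68, -66, - 58, - 42, - 10, - 8, - 79/17,-8/15,  8, 12 , 36,38,43, 47,64,67,80.14 ] 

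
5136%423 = 60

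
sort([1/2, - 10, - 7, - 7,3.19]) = [ - 10, - 7, - 7,1/2,3.19] 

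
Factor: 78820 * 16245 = 2^2*3^2 * 5^2 * 7^1*19^2*563^1 = 1280430900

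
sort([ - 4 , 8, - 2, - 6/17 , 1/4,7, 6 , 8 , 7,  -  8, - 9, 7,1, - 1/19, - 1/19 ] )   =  [-9, - 8, - 4,  -  2, - 6/17, - 1/19 , - 1/19, 1/4, 1,6,7,7,7 , 8, 8]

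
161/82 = 1 + 79/82 = 1.96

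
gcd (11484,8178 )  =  174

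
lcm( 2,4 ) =4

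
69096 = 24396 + 44700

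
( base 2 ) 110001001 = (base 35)b8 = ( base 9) 476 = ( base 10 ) 393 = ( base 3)112120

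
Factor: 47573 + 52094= 99667^1 = 99667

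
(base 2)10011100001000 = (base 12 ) 5948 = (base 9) 14632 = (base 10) 9992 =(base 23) ika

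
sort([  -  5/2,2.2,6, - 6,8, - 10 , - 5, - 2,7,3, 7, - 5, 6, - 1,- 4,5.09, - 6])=[ - 10, -6,-6,-5,-5, - 4, - 5/2 ,-2, - 1,2.2, 3,5.09,6,6,7,7,8 ]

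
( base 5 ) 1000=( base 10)125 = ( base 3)11122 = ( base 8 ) 175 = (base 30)45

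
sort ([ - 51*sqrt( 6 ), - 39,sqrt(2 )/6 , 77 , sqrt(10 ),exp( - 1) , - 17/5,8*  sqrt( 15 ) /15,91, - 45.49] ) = [- 51*sqrt(6) , - 45.49,-39,-17/5,  sqrt(2)/6 , exp( - 1),8*sqrt(15)/15, sqrt( 10 ),77 , 91] 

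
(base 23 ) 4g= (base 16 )6c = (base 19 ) 5D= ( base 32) 3c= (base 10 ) 108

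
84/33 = 2  +  6/11  =  2.55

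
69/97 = 69/97 = 0.71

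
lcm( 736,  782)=12512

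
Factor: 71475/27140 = 2^( - 2)*3^1*5^1*23^( - 1)*59^( - 1 )*953^1= 14295/5428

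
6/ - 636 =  - 1 + 105/106 = - 0.01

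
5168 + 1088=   6256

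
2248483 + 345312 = 2593795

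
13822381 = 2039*6779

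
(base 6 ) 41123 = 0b1010101001011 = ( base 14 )1DB5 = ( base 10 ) 5451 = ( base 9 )7426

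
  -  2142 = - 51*42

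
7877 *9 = 70893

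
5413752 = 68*79614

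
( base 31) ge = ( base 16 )1FE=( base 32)fu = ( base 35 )ek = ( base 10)510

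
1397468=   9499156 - 8101688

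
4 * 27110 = 108440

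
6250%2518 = 1214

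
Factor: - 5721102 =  - 2^1 * 3^2*317839^1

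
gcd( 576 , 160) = 32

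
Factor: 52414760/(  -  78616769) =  - 2^3*5^1*7^( - 1) * 11^( - 1)*1020997^ ( - 1 )*1310369^1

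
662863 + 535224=1198087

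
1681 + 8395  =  10076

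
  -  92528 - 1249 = - 93777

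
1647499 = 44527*37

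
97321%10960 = 9641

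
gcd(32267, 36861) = 1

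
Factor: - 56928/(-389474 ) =28464/194737 = 2^4 * 3^1*193^( - 1)*593^1 * 1009^( - 1 )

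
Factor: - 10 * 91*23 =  - 20930 = - 2^1*5^1 * 7^1 * 13^1 * 23^1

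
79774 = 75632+4142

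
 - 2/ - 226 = 1/113 = 0.01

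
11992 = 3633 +8359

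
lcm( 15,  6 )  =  30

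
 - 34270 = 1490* ( - 23)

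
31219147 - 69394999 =-38175852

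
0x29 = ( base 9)45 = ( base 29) 1c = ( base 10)41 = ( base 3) 1112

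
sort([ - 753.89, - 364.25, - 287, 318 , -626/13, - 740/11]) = [ -753.89, - 364.25, - 287,-740/11 , - 626/13 , 318] 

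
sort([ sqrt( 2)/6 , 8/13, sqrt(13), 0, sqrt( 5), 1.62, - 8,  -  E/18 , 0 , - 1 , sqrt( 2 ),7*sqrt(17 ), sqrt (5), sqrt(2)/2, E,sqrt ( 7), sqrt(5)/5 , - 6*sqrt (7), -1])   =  [ -6*sqrt(7 ), - 8,  -  1 ,-1, - E/18,0, 0, sqrt( 2)/6 , sqrt(5)/5, 8/13 , sqrt (2)/2,sqrt( 2),  1.62,sqrt( 5),  sqrt( 5),sqrt ( 7),E,sqrt( 13 ),7 * sqrt( 17 ) ] 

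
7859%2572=143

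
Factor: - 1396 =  - 2^2*349^1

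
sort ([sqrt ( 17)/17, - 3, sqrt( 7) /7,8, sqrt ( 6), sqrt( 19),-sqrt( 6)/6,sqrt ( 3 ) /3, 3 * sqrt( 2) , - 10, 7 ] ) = [ - 10, - 3, - sqrt(6)/6, sqrt( 17)/17,sqrt(7)/7,sqrt( 3 )/3,sqrt(6) , 3*sqrt ( 2), sqrt(19 ),7, 8 ]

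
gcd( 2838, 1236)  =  6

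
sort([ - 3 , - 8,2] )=[ - 8, - 3,2]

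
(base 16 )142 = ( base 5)2242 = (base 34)9G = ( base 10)322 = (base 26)CA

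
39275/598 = 65 + 405/598 = 65.68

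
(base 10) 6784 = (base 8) 15200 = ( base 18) 12GG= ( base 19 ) if1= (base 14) 2688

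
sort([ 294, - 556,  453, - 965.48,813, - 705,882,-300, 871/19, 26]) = [ - 965.48, - 705 ,-556, - 300,26,871/19,294, 453,813,882 ] 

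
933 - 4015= -3082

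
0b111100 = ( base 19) 33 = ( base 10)60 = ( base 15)40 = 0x3c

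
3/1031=3/1031= 0.00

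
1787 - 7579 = -5792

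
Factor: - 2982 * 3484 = -2^3*3^1*7^1*13^1  *  67^1*71^1 = - 10389288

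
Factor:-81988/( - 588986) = 2^1*103^1*199^1 * 317^( - 1)*929^ ( - 1 ) = 40994/294493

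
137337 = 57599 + 79738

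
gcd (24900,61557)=3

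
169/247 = 13/19 = 0.68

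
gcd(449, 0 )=449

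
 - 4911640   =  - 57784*85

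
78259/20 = 3912 + 19/20= 3912.95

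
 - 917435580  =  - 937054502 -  - 19618922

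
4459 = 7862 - 3403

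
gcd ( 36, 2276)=4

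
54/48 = 9/8= 1.12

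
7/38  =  7/38 = 0.18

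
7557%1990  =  1587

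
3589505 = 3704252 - 114747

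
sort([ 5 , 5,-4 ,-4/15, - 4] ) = [  -  4 ,-4, - 4/15, 5, 5 ] 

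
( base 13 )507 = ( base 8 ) 1524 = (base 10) 852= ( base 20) 22c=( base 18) 2b6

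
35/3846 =35/3846 = 0.01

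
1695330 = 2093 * 810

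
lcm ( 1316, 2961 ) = 11844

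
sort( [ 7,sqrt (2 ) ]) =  [ sqrt(2) , 7 ] 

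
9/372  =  3/124 = 0.02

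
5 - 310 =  -305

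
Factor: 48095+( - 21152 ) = 26943 = 3^1*7^1*1283^1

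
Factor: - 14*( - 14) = 2^2*7^2 = 196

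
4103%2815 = 1288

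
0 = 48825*0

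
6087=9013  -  2926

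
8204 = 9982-1778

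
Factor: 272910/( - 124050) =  - 11/5 = - 5^( -1) * 11^1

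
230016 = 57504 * 4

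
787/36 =787/36 = 21.86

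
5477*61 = 334097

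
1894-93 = 1801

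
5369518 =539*9962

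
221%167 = 54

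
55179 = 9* 6131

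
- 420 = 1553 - 1973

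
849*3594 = 3051306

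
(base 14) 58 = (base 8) 116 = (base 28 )2M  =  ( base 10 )78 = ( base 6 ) 210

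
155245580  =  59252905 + 95992675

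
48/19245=16/6415  =  0.00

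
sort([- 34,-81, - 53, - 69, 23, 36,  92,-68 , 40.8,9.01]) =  [ - 81, - 69,-68,-53,-34, 9.01, 23, 36, 40.8, 92]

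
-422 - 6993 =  - 7415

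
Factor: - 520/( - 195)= 2^3*3^ ( -1 ) = 8/3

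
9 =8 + 1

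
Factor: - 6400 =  - 2^8*5^2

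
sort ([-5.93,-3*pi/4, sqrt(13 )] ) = [ - 5.93,  -  3 * pi/4, sqrt ( 13 ) ] 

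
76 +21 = 97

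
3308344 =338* 9788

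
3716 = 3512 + 204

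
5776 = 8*722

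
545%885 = 545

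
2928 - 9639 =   -  6711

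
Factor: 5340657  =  3^1*7^2*47^1*773^1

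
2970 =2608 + 362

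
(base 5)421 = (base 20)5B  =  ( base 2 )1101111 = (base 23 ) 4J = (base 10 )111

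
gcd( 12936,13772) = 44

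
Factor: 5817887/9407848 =2^( - 3)*1175981^(- 1) * 5817887^1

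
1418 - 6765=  - 5347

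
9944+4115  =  14059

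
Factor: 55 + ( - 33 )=22 = 2^1  *11^1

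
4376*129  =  564504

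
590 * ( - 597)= - 352230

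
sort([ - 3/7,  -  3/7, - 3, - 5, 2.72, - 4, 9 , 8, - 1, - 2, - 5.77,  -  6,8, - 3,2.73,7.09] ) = [ - 6, - 5.77, - 5, - 4, - 3,-3, -2, - 1, - 3/7 ,- 3/7,2.72,2.73,7.09,8,8, 9 ]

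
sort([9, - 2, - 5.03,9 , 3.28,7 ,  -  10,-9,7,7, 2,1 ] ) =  [  -  10,  -  9 , -5.03,-2 , 1, 2 , 3.28,7 , 7,7,9 , 9] 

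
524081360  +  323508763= 847590123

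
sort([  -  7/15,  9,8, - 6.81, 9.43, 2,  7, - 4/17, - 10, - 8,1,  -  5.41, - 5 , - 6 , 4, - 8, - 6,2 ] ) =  [ - 10, - 8 , - 8, - 6.81 , - 6 , - 6, - 5.41 , - 5,  -  7/15, - 4/17, 1, 2,2,4, 7,8,9,9.43] 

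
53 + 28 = 81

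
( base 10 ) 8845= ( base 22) i61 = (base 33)841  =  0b10001010001101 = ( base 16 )228d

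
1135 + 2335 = 3470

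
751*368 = 276368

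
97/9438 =97/9438 = 0.01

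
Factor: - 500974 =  - 2^1 * 107^1*2341^1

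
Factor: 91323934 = 2^1*13^1*3512459^1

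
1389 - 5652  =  -4263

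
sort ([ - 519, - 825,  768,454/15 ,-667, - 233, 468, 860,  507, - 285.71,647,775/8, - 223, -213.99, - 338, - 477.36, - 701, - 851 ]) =[  -  851, - 825, - 701, - 667,-519, - 477.36,-338, - 285.71, - 233, - 223, - 213.99, 454/15,775/8,468, 507,647,768,  860 ]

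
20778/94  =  10389/47=221.04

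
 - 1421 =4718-6139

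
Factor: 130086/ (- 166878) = - 99/127 =- 3^2*11^1*127^( - 1) 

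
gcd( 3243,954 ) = 3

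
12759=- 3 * ( - 4253)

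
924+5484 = 6408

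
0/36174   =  0=0.00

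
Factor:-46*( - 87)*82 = 328164 = 2^2 * 3^1*23^1*29^1 * 41^1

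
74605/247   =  302+11/247 = 302.04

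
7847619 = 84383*93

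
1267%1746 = 1267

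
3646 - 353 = 3293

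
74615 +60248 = 134863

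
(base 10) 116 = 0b1110100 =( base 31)3N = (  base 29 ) 40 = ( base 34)3E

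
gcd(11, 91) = 1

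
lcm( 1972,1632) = 47328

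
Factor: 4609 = 11^1*419^1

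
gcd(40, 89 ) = 1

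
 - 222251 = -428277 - - 206026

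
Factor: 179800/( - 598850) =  - 2^2*7^( - 1)*31^1 * 59^( - 1 ) = - 124/413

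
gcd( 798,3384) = 6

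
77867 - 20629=57238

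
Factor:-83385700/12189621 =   -  2^2*3^(  -  1 )*5^2*19^(  -  1)*79^(-1)*2707^( - 1)*833857^1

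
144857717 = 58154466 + 86703251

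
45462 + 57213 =102675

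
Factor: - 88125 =-3^1  *5^4*47^1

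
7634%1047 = 305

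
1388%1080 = 308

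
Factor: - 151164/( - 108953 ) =2^2*3^2*17^( - 1 )*19^1*29^ ( - 1)= 684/493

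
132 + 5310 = 5442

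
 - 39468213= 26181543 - 65649756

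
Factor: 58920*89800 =5291016000 = 2^6*3^1 * 5^3*449^1*491^1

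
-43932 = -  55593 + 11661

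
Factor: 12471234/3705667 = 2^1 * 3^1*7^( - 1 )*17^1* 122267^1 * 529381^( -1 )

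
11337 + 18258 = 29595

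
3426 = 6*571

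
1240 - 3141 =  - 1901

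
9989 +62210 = 72199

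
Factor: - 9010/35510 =-17/67 = -17^1 * 67^(-1)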